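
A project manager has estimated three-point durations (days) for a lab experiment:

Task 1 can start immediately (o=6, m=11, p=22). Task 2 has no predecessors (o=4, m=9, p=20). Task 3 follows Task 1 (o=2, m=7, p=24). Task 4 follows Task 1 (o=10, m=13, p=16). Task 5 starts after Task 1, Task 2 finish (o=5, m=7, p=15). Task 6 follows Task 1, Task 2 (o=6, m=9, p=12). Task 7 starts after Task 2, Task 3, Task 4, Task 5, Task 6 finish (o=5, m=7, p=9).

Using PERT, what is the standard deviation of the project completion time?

te_Task 1 = (6 + 4·11 + 22)/6 = 72/6 = 12; σ²_Task 1 = ((22−6)/6)² = 7.111
te_Task 2 = (4 + 4·9 + 20)/6 = 60/6 = 10; σ²_Task 2 = ((20−4)/6)² = 7.111
te_Task 3 = (2 + 4·7 + 24)/6 = 54/6 = 9; σ²_Task 3 = ((24−2)/6)² = 13.444
te_Task 4 = (10 + 4·13 + 16)/6 = 78/6 = 13; σ²_Task 4 = ((16−10)/6)² = 1.000
te_Task 5 = (5 + 4·7 + 15)/6 = 48/6 = 8; σ²_Task 5 = ((15−5)/6)² = 2.778
te_Task 6 = (6 + 4·9 + 12)/6 = 54/6 = 9; σ²_Task 6 = ((12−6)/6)² = 1.000
te_Task 7 = (5 + 4·7 + 9)/6 = 42/6 = 7; σ²_Task 7 = ((9−5)/6)² = 0.444

Forward pass:
ES_Task 1 = 0; EF_Task 1 = 12
ES_Task 2 = 0; EF_Task 2 = 10
ES_Task 3 = 12; EF_Task 3 = 12+9 = 21
ES_Task 4 = 12; EF_Task 4 = 12+13 = 25
ES_Task 5 = max(EF_Task 1=12, EF_Task 2=10) = 12; EF_Task 5 = 12+8 = 20
ES_Task 6 = max(EF_Task 1=12, EF_Task 2=10) = 12; EF_Task 6 = 12+9 = 21
ES_Task 7 = max(EF_Task 2=10, EF_Task 3=21, EF_Task 4=25, EF_Task 5=20, EF_Task 6=21) = 25; EF_Task 7 = 25+7 = 32
Expected project duration μ = 32 days. Critical path: Task 1 → Task 4 → Task 7.

Variance along critical path = 7.111 + 1.000 + 0.444 = 8.556
σ = √8.556 = 2.925 days

2.92 days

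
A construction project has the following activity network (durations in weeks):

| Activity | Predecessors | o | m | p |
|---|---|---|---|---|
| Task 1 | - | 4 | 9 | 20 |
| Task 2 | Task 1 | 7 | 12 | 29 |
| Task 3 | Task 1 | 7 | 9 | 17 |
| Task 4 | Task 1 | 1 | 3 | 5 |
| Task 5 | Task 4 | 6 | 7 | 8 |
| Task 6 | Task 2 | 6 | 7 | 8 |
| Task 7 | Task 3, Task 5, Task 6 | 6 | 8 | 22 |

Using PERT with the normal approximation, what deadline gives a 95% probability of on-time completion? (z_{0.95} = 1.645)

49.7 weeks

te_Task 1 = (4 + 4·9 + 20)/6 = 60/6 = 10; σ²_Task 1 = ((20−4)/6)² = 7.111
te_Task 2 = (7 + 4·12 + 29)/6 = 84/6 = 14; σ²_Task 2 = ((29−7)/6)² = 13.444
te_Task 3 = (7 + 4·9 + 17)/6 = 60/6 = 10; σ²_Task 3 = ((17−7)/6)² = 2.778
te_Task 4 = (1 + 4·3 + 5)/6 = 18/6 = 3; σ²_Task 4 = ((5−1)/6)² = 0.444
te_Task 5 = (6 + 4·7 + 8)/6 = 42/6 = 7; σ²_Task 5 = ((8−6)/6)² = 0.111
te_Task 6 = (6 + 4·7 + 8)/6 = 42/6 = 7; σ²_Task 6 = ((8−6)/6)² = 0.111
te_Task 7 = (6 + 4·8 + 22)/6 = 60/6 = 10; σ²_Task 7 = ((22−6)/6)² = 7.111

Forward pass:
ES_Task 1 = 0; EF_Task 1 = 10
ES_Task 2 = 10; EF_Task 2 = 10+14 = 24
ES_Task 3 = 10; EF_Task 3 = 10+10 = 20
ES_Task 4 = 10; EF_Task 4 = 10+3 = 13
ES_Task 5 = 13; EF_Task 5 = 13+7 = 20
ES_Task 6 = 24; EF_Task 6 = 24+7 = 31
ES_Task 7 = max(EF_Task 3=20, EF_Task 5=20, EF_Task 6=31) = 31; EF_Task 7 = 31+10 = 41
Expected project duration μ = 41 weeks. Critical path: Task 1 → Task 2 → Task 6 → Task 7.

Variance along critical path = 7.111 + 13.444 + 0.111 + 7.111 = 27.778; σ = 5.270 weeks.
D = μ + z·σ = 41 + 1.645·5.270 = 49.7 weeks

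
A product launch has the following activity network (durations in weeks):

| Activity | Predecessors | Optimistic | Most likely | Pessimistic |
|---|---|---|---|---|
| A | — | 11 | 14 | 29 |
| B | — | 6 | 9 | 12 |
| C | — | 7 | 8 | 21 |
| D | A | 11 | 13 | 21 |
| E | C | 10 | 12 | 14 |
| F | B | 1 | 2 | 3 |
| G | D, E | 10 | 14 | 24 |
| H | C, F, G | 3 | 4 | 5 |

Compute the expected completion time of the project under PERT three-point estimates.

te_A = (11 + 4·14 + 29)/6 = 96/6 = 16
te_B = (6 + 4·9 + 12)/6 = 54/6 = 9
te_C = (7 + 4·8 + 21)/6 = 60/6 = 10
te_D = (11 + 4·13 + 21)/6 = 84/6 = 14
te_E = (10 + 4·12 + 14)/6 = 72/6 = 12
te_F = (1 + 4·2 + 3)/6 = 12/6 = 2
te_G = (10 + 4·14 + 24)/6 = 90/6 = 15
te_H = (3 + 4·4 + 5)/6 = 24/6 = 4

Forward pass:
ES_A = 0; EF_A = 16
ES_B = 0; EF_B = 9
ES_C = 0; EF_C = 10
ES_D = 16; EF_D = 16+14 = 30
ES_E = 10; EF_E = 10+12 = 22
ES_F = 9; EF_F = 9+2 = 11
ES_G = max(EF_D=30, EF_E=22) = 30; EF_G = 30+15 = 45
ES_H = max(EF_C=10, EF_F=11, EF_G=45) = 45; EF_H = 45+4 = 49
Expected project duration μ = 49 weeks. Critical path: A → D → G → H.

49 weeks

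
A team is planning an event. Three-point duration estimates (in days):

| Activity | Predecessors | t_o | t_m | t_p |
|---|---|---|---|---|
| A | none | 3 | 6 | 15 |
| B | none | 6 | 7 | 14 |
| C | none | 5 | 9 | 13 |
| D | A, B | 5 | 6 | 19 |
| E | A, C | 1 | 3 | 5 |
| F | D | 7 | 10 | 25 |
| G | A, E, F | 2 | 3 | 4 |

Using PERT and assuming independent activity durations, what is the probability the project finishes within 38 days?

0.958

te_A = (3 + 4·6 + 15)/6 = 42/6 = 7; σ²_A = ((15−3)/6)² = 4.000
te_B = (6 + 4·7 + 14)/6 = 48/6 = 8; σ²_B = ((14−6)/6)² = 1.778
te_C = (5 + 4·9 + 13)/6 = 54/6 = 9; σ²_C = ((13−5)/6)² = 1.778
te_D = (5 + 4·6 + 19)/6 = 48/6 = 8; σ²_D = ((19−5)/6)² = 5.444
te_E = (1 + 4·3 + 5)/6 = 18/6 = 3; σ²_E = ((5−1)/6)² = 0.444
te_F = (7 + 4·10 + 25)/6 = 72/6 = 12; σ²_F = ((25−7)/6)² = 9.000
te_G = (2 + 4·3 + 4)/6 = 18/6 = 3; σ²_G = ((4−2)/6)² = 0.111

Forward pass:
ES_A = 0; EF_A = 7
ES_B = 0; EF_B = 8
ES_C = 0; EF_C = 9
ES_D = max(EF_A=7, EF_B=8) = 8; EF_D = 8+8 = 16
ES_E = max(EF_A=7, EF_C=9) = 9; EF_E = 9+3 = 12
ES_F = 16; EF_F = 16+12 = 28
ES_G = max(EF_A=7, EF_E=12, EF_F=28) = 28; EF_G = 28+3 = 31
Expected project duration μ = 31 days. Critical path: B → D → F → G.

Variance along critical path = 1.778 + 5.444 + 9.000 + 0.111 = 16.333; σ = √16.333 = 4.041 days.
Z = (38 − 31) / 4.041 = 1.732
P(T ≤ 38) = Φ(1.732) ≈ 0.958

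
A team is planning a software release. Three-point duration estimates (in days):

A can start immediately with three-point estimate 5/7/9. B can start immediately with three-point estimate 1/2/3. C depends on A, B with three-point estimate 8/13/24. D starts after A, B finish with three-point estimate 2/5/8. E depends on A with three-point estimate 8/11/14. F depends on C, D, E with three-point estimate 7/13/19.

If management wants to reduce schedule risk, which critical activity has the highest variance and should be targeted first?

C

te_A = (5 + 4·7 + 9)/6 = 42/6 = 7; σ²_A = ((9−5)/6)² = 0.444
te_B = (1 + 4·2 + 3)/6 = 12/6 = 2; σ²_B = ((3−1)/6)² = 0.111
te_C = (8 + 4·13 + 24)/6 = 84/6 = 14; σ²_C = ((24−8)/6)² = 7.111
te_D = (2 + 4·5 + 8)/6 = 30/6 = 5; σ²_D = ((8−2)/6)² = 1.000
te_E = (8 + 4·11 + 14)/6 = 66/6 = 11; σ²_E = ((14−8)/6)² = 1.000
te_F = (7 + 4·13 + 19)/6 = 78/6 = 13; σ²_F = ((19−7)/6)² = 4.000

Forward pass:
ES_A = 0; EF_A = 7
ES_B = 0; EF_B = 2
ES_C = max(EF_A=7, EF_B=2) = 7; EF_C = 7+14 = 21
ES_D = max(EF_A=7, EF_B=2) = 7; EF_D = 7+5 = 12
ES_E = 7; EF_E = 7+11 = 18
ES_F = max(EF_C=21, EF_D=12, EF_E=18) = 21; EF_F = 21+13 = 34
Expected project duration μ = 34 days. Critical path: A → C → F.

Variances on critical path: σ²_A=0.444, σ²_C=7.111, σ²_F=4.000.
Largest is σ²_C = 7.111.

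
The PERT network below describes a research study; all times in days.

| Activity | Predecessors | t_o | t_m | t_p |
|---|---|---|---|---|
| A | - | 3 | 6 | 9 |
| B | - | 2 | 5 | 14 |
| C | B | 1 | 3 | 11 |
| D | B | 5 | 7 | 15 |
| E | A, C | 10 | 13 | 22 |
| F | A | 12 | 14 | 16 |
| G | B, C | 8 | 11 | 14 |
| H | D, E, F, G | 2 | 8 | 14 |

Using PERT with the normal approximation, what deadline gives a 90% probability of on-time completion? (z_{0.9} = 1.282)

te_A = (3 + 4·6 + 9)/6 = 36/6 = 6; σ²_A = ((9−3)/6)² = 1.000
te_B = (2 + 4·5 + 14)/6 = 36/6 = 6; σ²_B = ((14−2)/6)² = 4.000
te_C = (1 + 4·3 + 11)/6 = 24/6 = 4; σ²_C = ((11−1)/6)² = 2.778
te_D = (5 + 4·7 + 15)/6 = 48/6 = 8; σ²_D = ((15−5)/6)² = 2.778
te_E = (10 + 4·13 + 22)/6 = 84/6 = 14; σ²_E = ((22−10)/6)² = 4.000
te_F = (12 + 4·14 + 16)/6 = 84/6 = 14; σ²_F = ((16−12)/6)² = 0.444
te_G = (8 + 4·11 + 14)/6 = 66/6 = 11; σ²_G = ((14−8)/6)² = 1.000
te_H = (2 + 4·8 + 14)/6 = 48/6 = 8; σ²_H = ((14−2)/6)² = 4.000

Forward pass:
ES_A = 0; EF_A = 6
ES_B = 0; EF_B = 6
ES_C = 6; EF_C = 6+4 = 10
ES_D = 6; EF_D = 6+8 = 14
ES_E = max(EF_A=6, EF_C=10) = 10; EF_E = 10+14 = 24
ES_F = 6; EF_F = 6+14 = 20
ES_G = max(EF_B=6, EF_C=10) = 10; EF_G = 10+11 = 21
ES_H = max(EF_D=14, EF_E=24, EF_F=20, EF_G=21) = 24; EF_H = 24+8 = 32
Expected project duration μ = 32 days. Critical path: B → C → E → H.

Variance along critical path = 4.000 + 2.778 + 4.000 + 4.000 = 14.778; σ = 3.844 days.
D = μ + z·σ = 32 + 1.282·3.844 = 36.9 days

36.9 days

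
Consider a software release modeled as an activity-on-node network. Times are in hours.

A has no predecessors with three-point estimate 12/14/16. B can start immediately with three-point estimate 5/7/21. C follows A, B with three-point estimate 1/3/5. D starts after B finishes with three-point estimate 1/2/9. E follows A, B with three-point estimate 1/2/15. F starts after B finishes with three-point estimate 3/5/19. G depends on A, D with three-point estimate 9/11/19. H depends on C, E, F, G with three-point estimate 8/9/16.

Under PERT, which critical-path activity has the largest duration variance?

te_A = (12 + 4·14 + 16)/6 = 84/6 = 14; σ²_A = ((16−12)/6)² = 0.444
te_B = (5 + 4·7 + 21)/6 = 54/6 = 9; σ²_B = ((21−5)/6)² = 7.111
te_C = (1 + 4·3 + 5)/6 = 18/6 = 3; σ²_C = ((5−1)/6)² = 0.444
te_D = (1 + 4·2 + 9)/6 = 18/6 = 3; σ²_D = ((9−1)/6)² = 1.778
te_E = (1 + 4·2 + 15)/6 = 24/6 = 4; σ²_E = ((15−1)/6)² = 5.444
te_F = (3 + 4·5 + 19)/6 = 42/6 = 7; σ²_F = ((19−3)/6)² = 7.111
te_G = (9 + 4·11 + 19)/6 = 72/6 = 12; σ²_G = ((19−9)/6)² = 2.778
te_H = (8 + 4·9 + 16)/6 = 60/6 = 10; σ²_H = ((16−8)/6)² = 1.778

Forward pass:
ES_A = 0; EF_A = 14
ES_B = 0; EF_B = 9
ES_C = max(EF_A=14, EF_B=9) = 14; EF_C = 14+3 = 17
ES_D = 9; EF_D = 9+3 = 12
ES_E = max(EF_A=14, EF_B=9) = 14; EF_E = 14+4 = 18
ES_F = 9; EF_F = 9+7 = 16
ES_G = max(EF_A=14, EF_D=12) = 14; EF_G = 14+12 = 26
ES_H = max(EF_C=17, EF_E=18, EF_F=16, EF_G=26) = 26; EF_H = 26+10 = 36
Expected project duration μ = 36 hours. Critical path: A → G → H.

Variances on critical path: σ²_A=0.444, σ²_G=2.778, σ²_H=1.778.
Largest is σ²_G = 2.778.

G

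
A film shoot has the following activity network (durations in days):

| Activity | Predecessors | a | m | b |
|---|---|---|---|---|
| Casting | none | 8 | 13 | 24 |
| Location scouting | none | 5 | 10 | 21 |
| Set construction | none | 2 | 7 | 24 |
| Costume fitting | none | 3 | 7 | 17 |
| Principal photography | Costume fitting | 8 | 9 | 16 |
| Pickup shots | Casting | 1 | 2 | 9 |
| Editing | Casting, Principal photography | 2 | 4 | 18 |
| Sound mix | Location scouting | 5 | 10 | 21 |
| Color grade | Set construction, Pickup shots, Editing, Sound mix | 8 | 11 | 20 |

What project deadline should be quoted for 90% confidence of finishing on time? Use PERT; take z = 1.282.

te_Casting = (8 + 4·13 + 24)/6 = 84/6 = 14; σ²_Casting = ((24−8)/6)² = 7.111
te_Location scouting = (5 + 4·10 + 21)/6 = 66/6 = 11; σ²_Location scouting = ((21−5)/6)² = 7.111
te_Set construction = (2 + 4·7 + 24)/6 = 54/6 = 9; σ²_Set construction = ((24−2)/6)² = 13.444
te_Costume fitting = (3 + 4·7 + 17)/6 = 48/6 = 8; σ²_Costume fitting = ((17−3)/6)² = 5.444
te_Principal photography = (8 + 4·9 + 16)/6 = 60/6 = 10; σ²_Principal photography = ((16−8)/6)² = 1.778
te_Pickup shots = (1 + 4·2 + 9)/6 = 18/6 = 3; σ²_Pickup shots = ((9−1)/6)² = 1.778
te_Editing = (2 + 4·4 + 18)/6 = 36/6 = 6; σ²_Editing = ((18−2)/6)² = 7.111
te_Sound mix = (5 + 4·10 + 21)/6 = 66/6 = 11; σ²_Sound mix = ((21−5)/6)² = 7.111
te_Color grade = (8 + 4·11 + 20)/6 = 72/6 = 12; σ²_Color grade = ((20−8)/6)² = 4.000

Forward pass:
ES_Casting = 0; EF_Casting = 14
ES_Location scouting = 0; EF_Location scouting = 11
ES_Set construction = 0; EF_Set construction = 9
ES_Costume fitting = 0; EF_Costume fitting = 8
ES_Principal photography = 8; EF_Principal photography = 8+10 = 18
ES_Pickup shots = 14; EF_Pickup shots = 14+3 = 17
ES_Editing = max(EF_Casting=14, EF_Principal photography=18) = 18; EF_Editing = 18+6 = 24
ES_Sound mix = 11; EF_Sound mix = 11+11 = 22
ES_Color grade = max(EF_Set construction=9, EF_Pickup shots=17, EF_Editing=24, EF_Sound mix=22) = 24; EF_Color grade = 24+12 = 36
Expected project duration μ = 36 days. Critical path: Costume fitting → Principal photography → Editing → Color grade.

Variance along critical path = 5.444 + 1.778 + 7.111 + 4.000 = 18.333; σ = 4.282 days.
D = μ + z·σ = 36 + 1.282·4.282 = 41.5 days

41.5 days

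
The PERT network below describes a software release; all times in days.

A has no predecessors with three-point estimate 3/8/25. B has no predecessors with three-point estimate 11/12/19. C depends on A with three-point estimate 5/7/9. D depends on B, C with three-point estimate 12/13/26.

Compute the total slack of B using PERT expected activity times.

4 days

te_A = (3 + 4·8 + 25)/6 = 60/6 = 10
te_B = (11 + 4·12 + 19)/6 = 78/6 = 13
te_C = (5 + 4·7 + 9)/6 = 42/6 = 7
te_D = (12 + 4·13 + 26)/6 = 90/6 = 15

Forward pass:
ES_A = 0; EF_A = 10
ES_B = 0; EF_B = 13
ES_C = 10; EF_C = 10+7 = 17
ES_D = max(EF_B=13, EF_C=17) = 17; EF_D = 17+15 = 32
Expected project duration μ = 32 days. Critical path: A → C → D.

Backward pass:
LF_D = 32; LS_D = 32−15 = 17
LF_C = LS_D = 17; LS_C = 17−7 = 10
LF_B = LS_D = 17; LS_B = 17−13 = 4
LF_A = LS_C = 10; LS_A = 10−10 = 0
Slack_B = LS_B − ES_B = 4 − 0 = 4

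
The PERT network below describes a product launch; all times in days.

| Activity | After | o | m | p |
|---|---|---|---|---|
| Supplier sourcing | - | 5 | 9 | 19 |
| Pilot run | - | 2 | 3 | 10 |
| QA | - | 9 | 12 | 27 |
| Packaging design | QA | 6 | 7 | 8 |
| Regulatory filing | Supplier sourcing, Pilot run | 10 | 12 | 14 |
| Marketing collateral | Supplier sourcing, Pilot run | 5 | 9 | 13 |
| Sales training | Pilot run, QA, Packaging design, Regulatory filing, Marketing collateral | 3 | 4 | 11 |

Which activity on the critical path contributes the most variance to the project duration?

te_Supplier sourcing = (5 + 4·9 + 19)/6 = 60/6 = 10; σ²_Supplier sourcing = ((19−5)/6)² = 5.444
te_Pilot run = (2 + 4·3 + 10)/6 = 24/6 = 4; σ²_Pilot run = ((10−2)/6)² = 1.778
te_QA = (9 + 4·12 + 27)/6 = 84/6 = 14; σ²_QA = ((27−9)/6)² = 9.000
te_Packaging design = (6 + 4·7 + 8)/6 = 42/6 = 7; σ²_Packaging design = ((8−6)/6)² = 0.111
te_Regulatory filing = (10 + 4·12 + 14)/6 = 72/6 = 12; σ²_Regulatory filing = ((14−10)/6)² = 0.444
te_Marketing collateral = (5 + 4·9 + 13)/6 = 54/6 = 9; σ²_Marketing collateral = ((13−5)/6)² = 1.778
te_Sales training = (3 + 4·4 + 11)/6 = 30/6 = 5; σ²_Sales training = ((11−3)/6)² = 1.778

Forward pass:
ES_Supplier sourcing = 0; EF_Supplier sourcing = 10
ES_Pilot run = 0; EF_Pilot run = 4
ES_QA = 0; EF_QA = 14
ES_Packaging design = 14; EF_Packaging design = 14+7 = 21
ES_Regulatory filing = max(EF_Supplier sourcing=10, EF_Pilot run=4) = 10; EF_Regulatory filing = 10+12 = 22
ES_Marketing collateral = max(EF_Supplier sourcing=10, EF_Pilot run=4) = 10; EF_Marketing collateral = 10+9 = 19
ES_Sales training = max(EF_Pilot run=4, EF_QA=14, EF_Packaging design=21, EF_Regulatory filing=22, EF_Marketing collateral=19) = 22; EF_Sales training = 22+5 = 27
Expected project duration μ = 27 days. Critical path: Supplier sourcing → Regulatory filing → Sales training.

Variances on critical path: σ²_Supplier sourcing=5.444, σ²_Regulatory filing=0.444, σ²_Sales training=1.778.
Largest is σ²_Supplier sourcing = 5.444.

Supplier sourcing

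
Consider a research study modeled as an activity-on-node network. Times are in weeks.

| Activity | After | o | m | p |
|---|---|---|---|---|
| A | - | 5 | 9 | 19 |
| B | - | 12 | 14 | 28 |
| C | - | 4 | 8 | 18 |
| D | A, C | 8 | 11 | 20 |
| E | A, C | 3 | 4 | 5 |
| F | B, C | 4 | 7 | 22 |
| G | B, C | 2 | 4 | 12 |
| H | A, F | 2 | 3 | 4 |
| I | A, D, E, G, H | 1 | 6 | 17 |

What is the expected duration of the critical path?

35 weeks

te_A = (5 + 4·9 + 19)/6 = 60/6 = 10
te_B = (12 + 4·14 + 28)/6 = 96/6 = 16
te_C = (4 + 4·8 + 18)/6 = 54/6 = 9
te_D = (8 + 4·11 + 20)/6 = 72/6 = 12
te_E = (3 + 4·4 + 5)/6 = 24/6 = 4
te_F = (4 + 4·7 + 22)/6 = 54/6 = 9
te_G = (2 + 4·4 + 12)/6 = 30/6 = 5
te_H = (2 + 4·3 + 4)/6 = 18/6 = 3
te_I = (1 + 4·6 + 17)/6 = 42/6 = 7

Forward pass:
ES_A = 0; EF_A = 10
ES_B = 0; EF_B = 16
ES_C = 0; EF_C = 9
ES_D = max(EF_A=10, EF_C=9) = 10; EF_D = 10+12 = 22
ES_E = max(EF_A=10, EF_C=9) = 10; EF_E = 10+4 = 14
ES_F = max(EF_B=16, EF_C=9) = 16; EF_F = 16+9 = 25
ES_G = max(EF_B=16, EF_C=9) = 16; EF_G = 16+5 = 21
ES_H = max(EF_A=10, EF_F=25) = 25; EF_H = 25+3 = 28
ES_I = max(EF_A=10, EF_D=22, EF_E=14, EF_G=21, EF_H=28) = 28; EF_I = 28+7 = 35
Expected project duration μ = 35 weeks. Critical path: B → F → H → I.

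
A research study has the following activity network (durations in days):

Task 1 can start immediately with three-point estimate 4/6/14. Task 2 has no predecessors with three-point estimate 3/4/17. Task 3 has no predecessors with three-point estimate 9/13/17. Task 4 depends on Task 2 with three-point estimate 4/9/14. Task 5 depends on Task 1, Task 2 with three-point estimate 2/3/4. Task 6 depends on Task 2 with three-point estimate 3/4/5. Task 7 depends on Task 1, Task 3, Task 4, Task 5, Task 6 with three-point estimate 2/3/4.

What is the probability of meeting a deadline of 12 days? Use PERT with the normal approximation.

0.019

te_Task 1 = (4 + 4·6 + 14)/6 = 42/6 = 7; σ²_Task 1 = ((14−4)/6)² = 2.778
te_Task 2 = (3 + 4·4 + 17)/6 = 36/6 = 6; σ²_Task 2 = ((17−3)/6)² = 5.444
te_Task 3 = (9 + 4·13 + 17)/6 = 78/6 = 13; σ²_Task 3 = ((17−9)/6)² = 1.778
te_Task 4 = (4 + 4·9 + 14)/6 = 54/6 = 9; σ²_Task 4 = ((14−4)/6)² = 2.778
te_Task 5 = (2 + 4·3 + 4)/6 = 18/6 = 3; σ²_Task 5 = ((4−2)/6)² = 0.111
te_Task 6 = (3 + 4·4 + 5)/6 = 24/6 = 4; σ²_Task 6 = ((5−3)/6)² = 0.111
te_Task 7 = (2 + 4·3 + 4)/6 = 18/6 = 3; σ²_Task 7 = ((4−2)/6)² = 0.111

Forward pass:
ES_Task 1 = 0; EF_Task 1 = 7
ES_Task 2 = 0; EF_Task 2 = 6
ES_Task 3 = 0; EF_Task 3 = 13
ES_Task 4 = 6; EF_Task 4 = 6+9 = 15
ES_Task 5 = max(EF_Task 1=7, EF_Task 2=6) = 7; EF_Task 5 = 7+3 = 10
ES_Task 6 = 6; EF_Task 6 = 6+4 = 10
ES_Task 7 = max(EF_Task 1=7, EF_Task 3=13, EF_Task 4=15, EF_Task 5=10, EF_Task 6=10) = 15; EF_Task 7 = 15+3 = 18
Expected project duration μ = 18 days. Critical path: Task 2 → Task 4 → Task 7.

Variance along critical path = 5.444 + 2.778 + 0.111 = 8.333; σ = √8.333 = 2.887 days.
Z = (12 − 18) / 2.887 = -2.078
P(T ≤ 12) = Φ(-2.078) ≈ 0.019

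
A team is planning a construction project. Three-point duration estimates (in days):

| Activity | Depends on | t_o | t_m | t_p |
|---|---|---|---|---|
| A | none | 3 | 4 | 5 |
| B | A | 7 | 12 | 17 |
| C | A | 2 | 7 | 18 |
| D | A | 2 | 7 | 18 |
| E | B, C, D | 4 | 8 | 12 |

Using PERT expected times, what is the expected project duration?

te_A = (3 + 4·4 + 5)/6 = 24/6 = 4
te_B = (7 + 4·12 + 17)/6 = 72/6 = 12
te_C = (2 + 4·7 + 18)/6 = 48/6 = 8
te_D = (2 + 4·7 + 18)/6 = 48/6 = 8
te_E = (4 + 4·8 + 12)/6 = 48/6 = 8

Forward pass:
ES_A = 0; EF_A = 4
ES_B = 4; EF_B = 4+12 = 16
ES_C = 4; EF_C = 4+8 = 12
ES_D = 4; EF_D = 4+8 = 12
ES_E = max(EF_B=16, EF_C=12, EF_D=12) = 16; EF_E = 16+8 = 24
Expected project duration μ = 24 days. Critical path: A → B → E.

24 days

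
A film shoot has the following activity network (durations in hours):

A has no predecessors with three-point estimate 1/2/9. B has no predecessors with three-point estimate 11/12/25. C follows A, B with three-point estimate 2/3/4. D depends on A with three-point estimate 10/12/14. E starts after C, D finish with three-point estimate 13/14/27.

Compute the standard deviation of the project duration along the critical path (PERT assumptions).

3.32 hours

te_A = (1 + 4·2 + 9)/6 = 18/6 = 3; σ²_A = ((9−1)/6)² = 1.778
te_B = (11 + 4·12 + 25)/6 = 84/6 = 14; σ²_B = ((25−11)/6)² = 5.444
te_C = (2 + 4·3 + 4)/6 = 18/6 = 3; σ²_C = ((4−2)/6)² = 0.111
te_D = (10 + 4·12 + 14)/6 = 72/6 = 12; σ²_D = ((14−10)/6)² = 0.444
te_E = (13 + 4·14 + 27)/6 = 96/6 = 16; σ²_E = ((27−13)/6)² = 5.444

Forward pass:
ES_A = 0; EF_A = 3
ES_B = 0; EF_B = 14
ES_C = max(EF_A=3, EF_B=14) = 14; EF_C = 14+3 = 17
ES_D = 3; EF_D = 3+12 = 15
ES_E = max(EF_C=17, EF_D=15) = 17; EF_E = 17+16 = 33
Expected project duration μ = 33 hours. Critical path: B → C → E.

Variance along critical path = 5.444 + 0.111 + 5.444 = 11.000
σ = √11.000 = 3.317 hours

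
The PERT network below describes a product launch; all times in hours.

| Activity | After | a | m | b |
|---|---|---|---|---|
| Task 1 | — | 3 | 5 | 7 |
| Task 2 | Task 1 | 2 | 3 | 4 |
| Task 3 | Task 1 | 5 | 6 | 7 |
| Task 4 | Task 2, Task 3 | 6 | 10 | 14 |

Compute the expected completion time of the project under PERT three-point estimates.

te_Task 1 = (3 + 4·5 + 7)/6 = 30/6 = 5
te_Task 2 = (2 + 4·3 + 4)/6 = 18/6 = 3
te_Task 3 = (5 + 4·6 + 7)/6 = 36/6 = 6
te_Task 4 = (6 + 4·10 + 14)/6 = 60/6 = 10

Forward pass:
ES_Task 1 = 0; EF_Task 1 = 5
ES_Task 2 = 5; EF_Task 2 = 5+3 = 8
ES_Task 3 = 5; EF_Task 3 = 5+6 = 11
ES_Task 4 = max(EF_Task 2=8, EF_Task 3=11) = 11; EF_Task 4 = 11+10 = 21
Expected project duration μ = 21 hours. Critical path: Task 1 → Task 3 → Task 4.

21 hours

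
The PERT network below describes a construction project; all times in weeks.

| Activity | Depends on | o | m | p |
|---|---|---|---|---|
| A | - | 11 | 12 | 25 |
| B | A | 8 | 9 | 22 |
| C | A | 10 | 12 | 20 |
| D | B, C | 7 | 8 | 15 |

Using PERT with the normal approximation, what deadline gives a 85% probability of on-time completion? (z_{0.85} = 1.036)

te_A = (11 + 4·12 + 25)/6 = 84/6 = 14; σ²_A = ((25−11)/6)² = 5.444
te_B = (8 + 4·9 + 22)/6 = 66/6 = 11; σ²_B = ((22−8)/6)² = 5.444
te_C = (10 + 4·12 + 20)/6 = 78/6 = 13; σ²_C = ((20−10)/6)² = 2.778
te_D = (7 + 4·8 + 15)/6 = 54/6 = 9; σ²_D = ((15−7)/6)² = 1.778

Forward pass:
ES_A = 0; EF_A = 14
ES_B = 14; EF_B = 14+11 = 25
ES_C = 14; EF_C = 14+13 = 27
ES_D = max(EF_B=25, EF_C=27) = 27; EF_D = 27+9 = 36
Expected project duration μ = 36 weeks. Critical path: A → C → D.

Variance along critical path = 5.444 + 2.778 + 1.778 = 10.000; σ = 3.162 weeks.
D = μ + z·σ = 36 + 1.036·3.162 = 39.3 weeks

39.3 weeks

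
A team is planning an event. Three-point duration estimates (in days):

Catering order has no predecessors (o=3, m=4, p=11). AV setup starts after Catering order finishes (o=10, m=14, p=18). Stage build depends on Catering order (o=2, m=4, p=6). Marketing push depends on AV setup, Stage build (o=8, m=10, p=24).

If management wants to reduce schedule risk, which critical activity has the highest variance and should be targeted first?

te_Catering order = (3 + 4·4 + 11)/6 = 30/6 = 5; σ²_Catering order = ((11−3)/6)² = 1.778
te_AV setup = (10 + 4·14 + 18)/6 = 84/6 = 14; σ²_AV setup = ((18−10)/6)² = 1.778
te_Stage build = (2 + 4·4 + 6)/6 = 24/6 = 4; σ²_Stage build = ((6−2)/6)² = 0.444
te_Marketing push = (8 + 4·10 + 24)/6 = 72/6 = 12; σ²_Marketing push = ((24−8)/6)² = 7.111

Forward pass:
ES_Catering order = 0; EF_Catering order = 5
ES_AV setup = 5; EF_AV setup = 5+14 = 19
ES_Stage build = 5; EF_Stage build = 5+4 = 9
ES_Marketing push = max(EF_AV setup=19, EF_Stage build=9) = 19; EF_Marketing push = 19+12 = 31
Expected project duration μ = 31 days. Critical path: Catering order → AV setup → Marketing push.

Variances on critical path: σ²_Catering order=1.778, σ²_AV setup=1.778, σ²_Marketing push=7.111.
Largest is σ²_Marketing push = 7.111.

Marketing push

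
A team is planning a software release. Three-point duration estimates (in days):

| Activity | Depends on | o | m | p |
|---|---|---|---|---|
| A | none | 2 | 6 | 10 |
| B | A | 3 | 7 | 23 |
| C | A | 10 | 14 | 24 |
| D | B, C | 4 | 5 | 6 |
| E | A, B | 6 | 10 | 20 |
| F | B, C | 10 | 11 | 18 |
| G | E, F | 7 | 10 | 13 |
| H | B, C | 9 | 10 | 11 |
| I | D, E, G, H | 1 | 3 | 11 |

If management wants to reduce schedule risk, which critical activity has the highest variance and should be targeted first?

te_A = (2 + 4·6 + 10)/6 = 36/6 = 6; σ²_A = ((10−2)/6)² = 1.778
te_B = (3 + 4·7 + 23)/6 = 54/6 = 9; σ²_B = ((23−3)/6)² = 11.111
te_C = (10 + 4·14 + 24)/6 = 90/6 = 15; σ²_C = ((24−10)/6)² = 5.444
te_D = (4 + 4·5 + 6)/6 = 30/6 = 5; σ²_D = ((6−4)/6)² = 0.111
te_E = (6 + 4·10 + 20)/6 = 66/6 = 11; σ²_E = ((20−6)/6)² = 5.444
te_F = (10 + 4·11 + 18)/6 = 72/6 = 12; σ²_F = ((18−10)/6)² = 1.778
te_G = (7 + 4·10 + 13)/6 = 60/6 = 10; σ²_G = ((13−7)/6)² = 1.000
te_H = (9 + 4·10 + 11)/6 = 60/6 = 10; σ²_H = ((11−9)/6)² = 0.111
te_I = (1 + 4·3 + 11)/6 = 24/6 = 4; σ²_I = ((11−1)/6)² = 2.778

Forward pass:
ES_A = 0; EF_A = 6
ES_B = 6; EF_B = 6+9 = 15
ES_C = 6; EF_C = 6+15 = 21
ES_D = max(EF_B=15, EF_C=21) = 21; EF_D = 21+5 = 26
ES_E = max(EF_A=6, EF_B=15) = 15; EF_E = 15+11 = 26
ES_F = max(EF_B=15, EF_C=21) = 21; EF_F = 21+12 = 33
ES_G = max(EF_E=26, EF_F=33) = 33; EF_G = 33+10 = 43
ES_H = max(EF_B=15, EF_C=21) = 21; EF_H = 21+10 = 31
ES_I = max(EF_D=26, EF_E=26, EF_G=43, EF_H=31) = 43; EF_I = 43+4 = 47
Expected project duration μ = 47 days. Critical path: A → C → F → G → I.

Variances on critical path: σ²_A=1.778, σ²_C=5.444, σ²_F=1.778, σ²_G=1.000, σ²_I=2.778.
Largest is σ²_C = 5.444.

C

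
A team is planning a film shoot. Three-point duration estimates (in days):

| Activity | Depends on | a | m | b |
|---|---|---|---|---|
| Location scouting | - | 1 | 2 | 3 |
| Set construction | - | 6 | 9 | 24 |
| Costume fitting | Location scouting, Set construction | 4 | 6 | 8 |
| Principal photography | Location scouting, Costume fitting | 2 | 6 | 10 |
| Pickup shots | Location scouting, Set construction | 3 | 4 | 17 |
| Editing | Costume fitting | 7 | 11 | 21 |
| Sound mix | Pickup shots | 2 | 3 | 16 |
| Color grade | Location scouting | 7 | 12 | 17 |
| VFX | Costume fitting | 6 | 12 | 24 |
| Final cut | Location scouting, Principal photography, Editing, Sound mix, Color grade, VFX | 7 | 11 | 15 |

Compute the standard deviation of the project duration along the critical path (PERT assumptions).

te_Location scouting = (1 + 4·2 + 3)/6 = 12/6 = 2; σ²_Location scouting = ((3−1)/6)² = 0.111
te_Set construction = (6 + 4·9 + 24)/6 = 66/6 = 11; σ²_Set construction = ((24−6)/6)² = 9.000
te_Costume fitting = (4 + 4·6 + 8)/6 = 36/6 = 6; σ²_Costume fitting = ((8−4)/6)² = 0.444
te_Principal photography = (2 + 4·6 + 10)/6 = 36/6 = 6; σ²_Principal photography = ((10−2)/6)² = 1.778
te_Pickup shots = (3 + 4·4 + 17)/6 = 36/6 = 6; σ²_Pickup shots = ((17−3)/6)² = 5.444
te_Editing = (7 + 4·11 + 21)/6 = 72/6 = 12; σ²_Editing = ((21−7)/6)² = 5.444
te_Sound mix = (2 + 4·3 + 16)/6 = 30/6 = 5; σ²_Sound mix = ((16−2)/6)² = 5.444
te_Color grade = (7 + 4·12 + 17)/6 = 72/6 = 12; σ²_Color grade = ((17−7)/6)² = 2.778
te_VFX = (6 + 4·12 + 24)/6 = 78/6 = 13; σ²_VFX = ((24−6)/6)² = 9.000
te_Final cut = (7 + 4·11 + 15)/6 = 66/6 = 11; σ²_Final cut = ((15−7)/6)² = 1.778

Forward pass:
ES_Location scouting = 0; EF_Location scouting = 2
ES_Set construction = 0; EF_Set construction = 11
ES_Costume fitting = max(EF_Location scouting=2, EF_Set construction=11) = 11; EF_Costume fitting = 11+6 = 17
ES_Principal photography = max(EF_Location scouting=2, EF_Costume fitting=17) = 17; EF_Principal photography = 17+6 = 23
ES_Pickup shots = max(EF_Location scouting=2, EF_Set construction=11) = 11; EF_Pickup shots = 11+6 = 17
ES_Editing = 17; EF_Editing = 17+12 = 29
ES_Sound mix = 17; EF_Sound mix = 17+5 = 22
ES_Color grade = 2; EF_Color grade = 2+12 = 14
ES_VFX = 17; EF_VFX = 17+13 = 30
ES_Final cut = max(EF_Location scouting=2, EF_Principal photography=23, EF_Editing=29, EF_Sound mix=22, EF_Color grade=14, EF_VFX=30) = 30; EF_Final cut = 30+11 = 41
Expected project duration μ = 41 days. Critical path: Set construction → Costume fitting → VFX → Final cut.

Variance along critical path = 9.000 + 0.444 + 9.000 + 1.778 = 20.222
σ = √20.222 = 4.497 days

4.50 days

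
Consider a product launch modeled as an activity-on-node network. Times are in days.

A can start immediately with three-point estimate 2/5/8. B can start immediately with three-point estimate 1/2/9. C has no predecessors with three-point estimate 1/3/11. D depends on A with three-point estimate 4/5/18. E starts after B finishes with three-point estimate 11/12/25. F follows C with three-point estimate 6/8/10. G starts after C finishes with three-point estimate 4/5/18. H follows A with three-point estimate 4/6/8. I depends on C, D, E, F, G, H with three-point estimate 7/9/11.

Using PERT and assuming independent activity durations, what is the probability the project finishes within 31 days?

0.965

te_A = (2 + 4·5 + 8)/6 = 30/6 = 5; σ²_A = ((8−2)/6)² = 1.000
te_B = (1 + 4·2 + 9)/6 = 18/6 = 3; σ²_B = ((9−1)/6)² = 1.778
te_C = (1 + 4·3 + 11)/6 = 24/6 = 4; σ²_C = ((11−1)/6)² = 2.778
te_D = (4 + 4·5 + 18)/6 = 42/6 = 7; σ²_D = ((18−4)/6)² = 5.444
te_E = (11 + 4·12 + 25)/6 = 84/6 = 14; σ²_E = ((25−11)/6)² = 5.444
te_F = (6 + 4·8 + 10)/6 = 48/6 = 8; σ²_F = ((10−6)/6)² = 0.444
te_G = (4 + 4·5 + 18)/6 = 42/6 = 7; σ²_G = ((18−4)/6)² = 5.444
te_H = (4 + 4·6 + 8)/6 = 36/6 = 6; σ²_H = ((8−4)/6)² = 0.444
te_I = (7 + 4·9 + 11)/6 = 54/6 = 9; σ²_I = ((11−7)/6)² = 0.444

Forward pass:
ES_A = 0; EF_A = 5
ES_B = 0; EF_B = 3
ES_C = 0; EF_C = 4
ES_D = 5; EF_D = 5+7 = 12
ES_E = 3; EF_E = 3+14 = 17
ES_F = 4; EF_F = 4+8 = 12
ES_G = 4; EF_G = 4+7 = 11
ES_H = 5; EF_H = 5+6 = 11
ES_I = max(EF_C=4, EF_D=12, EF_E=17, EF_F=12, EF_G=11, EF_H=11) = 17; EF_I = 17+9 = 26
Expected project duration μ = 26 days. Critical path: B → E → I.

Variance along critical path = 1.778 + 5.444 + 0.444 = 7.667; σ = √7.667 = 2.769 days.
Z = (31 − 26) / 2.769 = 1.806
P(T ≤ 31) = Φ(1.806) ≈ 0.965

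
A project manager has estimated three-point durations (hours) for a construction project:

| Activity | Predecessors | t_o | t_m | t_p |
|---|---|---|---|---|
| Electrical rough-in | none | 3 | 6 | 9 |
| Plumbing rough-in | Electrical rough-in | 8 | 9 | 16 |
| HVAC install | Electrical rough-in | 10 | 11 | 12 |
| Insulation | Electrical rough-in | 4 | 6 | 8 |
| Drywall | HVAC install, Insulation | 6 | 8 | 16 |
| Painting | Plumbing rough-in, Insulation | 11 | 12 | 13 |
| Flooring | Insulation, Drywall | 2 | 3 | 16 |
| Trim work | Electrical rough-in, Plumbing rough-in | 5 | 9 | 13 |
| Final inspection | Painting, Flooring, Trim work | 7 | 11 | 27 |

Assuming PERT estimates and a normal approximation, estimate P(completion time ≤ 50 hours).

0.908

te_Electrical rough-in = (3 + 4·6 + 9)/6 = 36/6 = 6; σ²_Electrical rough-in = ((9−3)/6)² = 1.000
te_Plumbing rough-in = (8 + 4·9 + 16)/6 = 60/6 = 10; σ²_Plumbing rough-in = ((16−8)/6)² = 1.778
te_HVAC install = (10 + 4·11 + 12)/6 = 66/6 = 11; σ²_HVAC install = ((12−10)/6)² = 0.111
te_Insulation = (4 + 4·6 + 8)/6 = 36/6 = 6; σ²_Insulation = ((8−4)/6)² = 0.444
te_Drywall = (6 + 4·8 + 16)/6 = 54/6 = 9; σ²_Drywall = ((16−6)/6)² = 2.778
te_Painting = (11 + 4·12 + 13)/6 = 72/6 = 12; σ²_Painting = ((13−11)/6)² = 0.111
te_Flooring = (2 + 4·3 + 16)/6 = 30/6 = 5; σ²_Flooring = ((16−2)/6)² = 5.444
te_Trim work = (5 + 4·9 + 13)/6 = 54/6 = 9; σ²_Trim work = ((13−5)/6)² = 1.778
te_Final inspection = (7 + 4·11 + 27)/6 = 78/6 = 13; σ²_Final inspection = ((27−7)/6)² = 11.111

Forward pass:
ES_Electrical rough-in = 0; EF_Electrical rough-in = 6
ES_Plumbing rough-in = 6; EF_Plumbing rough-in = 6+10 = 16
ES_HVAC install = 6; EF_HVAC install = 6+11 = 17
ES_Insulation = 6; EF_Insulation = 6+6 = 12
ES_Drywall = max(EF_HVAC install=17, EF_Insulation=12) = 17; EF_Drywall = 17+9 = 26
ES_Painting = max(EF_Plumbing rough-in=16, EF_Insulation=12) = 16; EF_Painting = 16+12 = 28
ES_Flooring = max(EF_Insulation=12, EF_Drywall=26) = 26; EF_Flooring = 26+5 = 31
ES_Trim work = max(EF_Electrical rough-in=6, EF_Plumbing rough-in=16) = 16; EF_Trim work = 16+9 = 25
ES_Final inspection = max(EF_Painting=28, EF_Flooring=31, EF_Trim work=25) = 31; EF_Final inspection = 31+13 = 44
Expected project duration μ = 44 hours. Critical path: Electrical rough-in → HVAC install → Drywall → Flooring → Final inspection.

Variance along critical path = 1.000 + 0.111 + 2.778 + 5.444 + 11.111 = 20.444; σ = √20.444 = 4.522 hours.
Z = (50 − 44) / 4.522 = 1.327
P(T ≤ 50) = Φ(1.327) ≈ 0.908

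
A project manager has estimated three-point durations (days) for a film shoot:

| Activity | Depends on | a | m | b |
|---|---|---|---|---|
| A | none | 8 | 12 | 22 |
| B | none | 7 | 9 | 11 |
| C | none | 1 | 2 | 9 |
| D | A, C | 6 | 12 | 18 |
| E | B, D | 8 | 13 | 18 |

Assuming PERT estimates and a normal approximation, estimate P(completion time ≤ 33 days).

0.076

te_A = (8 + 4·12 + 22)/6 = 78/6 = 13; σ²_A = ((22−8)/6)² = 5.444
te_B = (7 + 4·9 + 11)/6 = 54/6 = 9; σ²_B = ((11−7)/6)² = 0.444
te_C = (1 + 4·2 + 9)/6 = 18/6 = 3; σ²_C = ((9−1)/6)² = 1.778
te_D = (6 + 4·12 + 18)/6 = 72/6 = 12; σ²_D = ((18−6)/6)² = 4.000
te_E = (8 + 4·13 + 18)/6 = 78/6 = 13; σ²_E = ((18−8)/6)² = 2.778

Forward pass:
ES_A = 0; EF_A = 13
ES_B = 0; EF_B = 9
ES_C = 0; EF_C = 3
ES_D = max(EF_A=13, EF_C=3) = 13; EF_D = 13+12 = 25
ES_E = max(EF_B=9, EF_D=25) = 25; EF_E = 25+13 = 38
Expected project duration μ = 38 days. Critical path: A → D → E.

Variance along critical path = 5.444 + 4.000 + 2.778 = 12.222; σ = √12.222 = 3.496 days.
Z = (33 − 38) / 3.496 = -1.430
P(T ≤ 33) = Φ(-1.430) ≈ 0.076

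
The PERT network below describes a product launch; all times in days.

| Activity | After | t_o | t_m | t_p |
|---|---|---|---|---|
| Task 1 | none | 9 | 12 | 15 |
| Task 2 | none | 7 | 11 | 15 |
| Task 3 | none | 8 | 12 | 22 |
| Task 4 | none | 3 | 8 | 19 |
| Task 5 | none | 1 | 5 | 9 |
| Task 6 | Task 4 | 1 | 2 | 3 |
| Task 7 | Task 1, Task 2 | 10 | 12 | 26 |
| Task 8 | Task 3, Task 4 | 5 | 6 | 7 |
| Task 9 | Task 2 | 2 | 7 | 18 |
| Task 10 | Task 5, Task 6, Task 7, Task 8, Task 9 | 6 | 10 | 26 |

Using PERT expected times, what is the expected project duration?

te_Task 1 = (9 + 4·12 + 15)/6 = 72/6 = 12
te_Task 2 = (7 + 4·11 + 15)/6 = 66/6 = 11
te_Task 3 = (8 + 4·12 + 22)/6 = 78/6 = 13
te_Task 4 = (3 + 4·8 + 19)/6 = 54/6 = 9
te_Task 5 = (1 + 4·5 + 9)/6 = 30/6 = 5
te_Task 6 = (1 + 4·2 + 3)/6 = 12/6 = 2
te_Task 7 = (10 + 4·12 + 26)/6 = 84/6 = 14
te_Task 8 = (5 + 4·6 + 7)/6 = 36/6 = 6
te_Task 9 = (2 + 4·7 + 18)/6 = 48/6 = 8
te_Task 10 = (6 + 4·10 + 26)/6 = 72/6 = 12

Forward pass:
ES_Task 1 = 0; EF_Task 1 = 12
ES_Task 2 = 0; EF_Task 2 = 11
ES_Task 3 = 0; EF_Task 3 = 13
ES_Task 4 = 0; EF_Task 4 = 9
ES_Task 5 = 0; EF_Task 5 = 5
ES_Task 6 = 9; EF_Task 6 = 9+2 = 11
ES_Task 7 = max(EF_Task 1=12, EF_Task 2=11) = 12; EF_Task 7 = 12+14 = 26
ES_Task 8 = max(EF_Task 3=13, EF_Task 4=9) = 13; EF_Task 8 = 13+6 = 19
ES_Task 9 = 11; EF_Task 9 = 11+8 = 19
ES_Task 10 = max(EF_Task 5=5, EF_Task 6=11, EF_Task 7=26, EF_Task 8=19, EF_Task 9=19) = 26; EF_Task 10 = 26+12 = 38
Expected project duration μ = 38 days. Critical path: Task 1 → Task 7 → Task 10.

38 days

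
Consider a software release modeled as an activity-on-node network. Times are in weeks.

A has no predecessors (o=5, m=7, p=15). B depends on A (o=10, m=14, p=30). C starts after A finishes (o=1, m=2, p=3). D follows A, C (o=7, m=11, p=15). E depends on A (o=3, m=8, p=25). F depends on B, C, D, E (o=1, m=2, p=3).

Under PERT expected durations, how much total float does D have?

3 weeks

te_A = (5 + 4·7 + 15)/6 = 48/6 = 8
te_B = (10 + 4·14 + 30)/6 = 96/6 = 16
te_C = (1 + 4·2 + 3)/6 = 12/6 = 2
te_D = (7 + 4·11 + 15)/6 = 66/6 = 11
te_E = (3 + 4·8 + 25)/6 = 60/6 = 10
te_F = (1 + 4·2 + 3)/6 = 12/6 = 2

Forward pass:
ES_A = 0; EF_A = 8
ES_B = 8; EF_B = 8+16 = 24
ES_C = 8; EF_C = 8+2 = 10
ES_D = max(EF_A=8, EF_C=10) = 10; EF_D = 10+11 = 21
ES_E = 8; EF_E = 8+10 = 18
ES_F = max(EF_B=24, EF_C=10, EF_D=21, EF_E=18) = 24; EF_F = 24+2 = 26
Expected project duration μ = 26 weeks. Critical path: A → B → F.

Backward pass:
LF_F = 26; LS_F = 26−2 = 24
LF_E = LS_F = 24; LS_E = 24−10 = 14
LF_D = LS_F = 24; LS_D = 24−11 = 13
LF_C = min(LS_D=13, LS_F=24) = 13; LS_C = 13−2 = 11
LF_B = LS_F = 24; LS_B = 24−16 = 8
LF_A = min(LS_B=8, LS_C=11, LS_D=13, LS_E=14) = 8; LS_A = 8−8 = 0
Slack_D = LS_D − ES_D = 13 − 10 = 3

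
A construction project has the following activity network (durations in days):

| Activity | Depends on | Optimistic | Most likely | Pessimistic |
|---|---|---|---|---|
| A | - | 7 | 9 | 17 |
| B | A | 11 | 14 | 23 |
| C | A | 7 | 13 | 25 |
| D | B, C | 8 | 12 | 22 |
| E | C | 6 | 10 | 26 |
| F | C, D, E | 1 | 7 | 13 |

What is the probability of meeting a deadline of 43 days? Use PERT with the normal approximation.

0.310

te_A = (7 + 4·9 + 17)/6 = 60/6 = 10; σ²_A = ((17−7)/6)² = 2.778
te_B = (11 + 4·14 + 23)/6 = 90/6 = 15; σ²_B = ((23−11)/6)² = 4.000
te_C = (7 + 4·13 + 25)/6 = 84/6 = 14; σ²_C = ((25−7)/6)² = 9.000
te_D = (8 + 4·12 + 22)/6 = 78/6 = 13; σ²_D = ((22−8)/6)² = 5.444
te_E = (6 + 4·10 + 26)/6 = 72/6 = 12; σ²_E = ((26−6)/6)² = 11.111
te_F = (1 + 4·7 + 13)/6 = 42/6 = 7; σ²_F = ((13−1)/6)² = 4.000

Forward pass:
ES_A = 0; EF_A = 10
ES_B = 10; EF_B = 10+15 = 25
ES_C = 10; EF_C = 10+14 = 24
ES_D = max(EF_B=25, EF_C=24) = 25; EF_D = 25+13 = 38
ES_E = 24; EF_E = 24+12 = 36
ES_F = max(EF_C=24, EF_D=38, EF_E=36) = 38; EF_F = 38+7 = 45
Expected project duration μ = 45 days. Critical path: A → B → D → F.

Variance along critical path = 2.778 + 4.000 + 5.444 + 4.000 = 16.222; σ = √16.222 = 4.028 days.
Z = (43 − 45) / 4.028 = -0.497
P(T ≤ 43) = Φ(-0.497) ≈ 0.310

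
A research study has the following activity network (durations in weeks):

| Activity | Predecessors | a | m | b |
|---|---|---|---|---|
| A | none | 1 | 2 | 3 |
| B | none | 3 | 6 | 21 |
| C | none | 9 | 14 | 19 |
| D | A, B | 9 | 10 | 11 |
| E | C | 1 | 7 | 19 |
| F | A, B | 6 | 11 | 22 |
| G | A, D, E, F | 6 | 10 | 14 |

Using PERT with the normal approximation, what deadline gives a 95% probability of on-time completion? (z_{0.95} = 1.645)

te_A = (1 + 4·2 + 3)/6 = 12/6 = 2; σ²_A = ((3−1)/6)² = 0.111
te_B = (3 + 4·6 + 21)/6 = 48/6 = 8; σ²_B = ((21−3)/6)² = 9.000
te_C = (9 + 4·14 + 19)/6 = 84/6 = 14; σ²_C = ((19−9)/6)² = 2.778
te_D = (9 + 4·10 + 11)/6 = 60/6 = 10; σ²_D = ((11−9)/6)² = 0.111
te_E = (1 + 4·7 + 19)/6 = 48/6 = 8; σ²_E = ((19−1)/6)² = 9.000
te_F = (6 + 4·11 + 22)/6 = 72/6 = 12; σ²_F = ((22−6)/6)² = 7.111
te_G = (6 + 4·10 + 14)/6 = 60/6 = 10; σ²_G = ((14−6)/6)² = 1.778

Forward pass:
ES_A = 0; EF_A = 2
ES_B = 0; EF_B = 8
ES_C = 0; EF_C = 14
ES_D = max(EF_A=2, EF_B=8) = 8; EF_D = 8+10 = 18
ES_E = 14; EF_E = 14+8 = 22
ES_F = max(EF_A=2, EF_B=8) = 8; EF_F = 8+12 = 20
ES_G = max(EF_A=2, EF_D=18, EF_E=22, EF_F=20) = 22; EF_G = 22+10 = 32
Expected project duration μ = 32 weeks. Critical path: C → E → G.

Variance along critical path = 2.778 + 9.000 + 1.778 = 13.556; σ = 3.682 weeks.
D = μ + z·σ = 32 + 1.645·3.682 = 38.1 weeks

38.1 weeks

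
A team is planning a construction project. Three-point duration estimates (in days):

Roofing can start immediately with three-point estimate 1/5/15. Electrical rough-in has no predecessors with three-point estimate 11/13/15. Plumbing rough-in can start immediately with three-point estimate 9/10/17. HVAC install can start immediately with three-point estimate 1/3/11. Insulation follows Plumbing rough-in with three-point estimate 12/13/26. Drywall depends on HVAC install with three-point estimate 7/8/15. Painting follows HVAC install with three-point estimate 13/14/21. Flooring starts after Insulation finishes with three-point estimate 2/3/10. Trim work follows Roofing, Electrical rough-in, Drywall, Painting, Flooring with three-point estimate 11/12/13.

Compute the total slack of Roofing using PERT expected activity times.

te_Roofing = (1 + 4·5 + 15)/6 = 36/6 = 6
te_Electrical rough-in = (11 + 4·13 + 15)/6 = 78/6 = 13
te_Plumbing rough-in = (9 + 4·10 + 17)/6 = 66/6 = 11
te_HVAC install = (1 + 4·3 + 11)/6 = 24/6 = 4
te_Insulation = (12 + 4·13 + 26)/6 = 90/6 = 15
te_Drywall = (7 + 4·8 + 15)/6 = 54/6 = 9
te_Painting = (13 + 4·14 + 21)/6 = 90/6 = 15
te_Flooring = (2 + 4·3 + 10)/6 = 24/6 = 4
te_Trim work = (11 + 4·12 + 13)/6 = 72/6 = 12

Forward pass:
ES_Roofing = 0; EF_Roofing = 6
ES_Electrical rough-in = 0; EF_Electrical rough-in = 13
ES_Plumbing rough-in = 0; EF_Plumbing rough-in = 11
ES_HVAC install = 0; EF_HVAC install = 4
ES_Insulation = 11; EF_Insulation = 11+15 = 26
ES_Drywall = 4; EF_Drywall = 4+9 = 13
ES_Painting = 4; EF_Painting = 4+15 = 19
ES_Flooring = 26; EF_Flooring = 26+4 = 30
ES_Trim work = max(EF_Roofing=6, EF_Electrical rough-in=13, EF_Drywall=13, EF_Painting=19, EF_Flooring=30) = 30; EF_Trim work = 30+12 = 42
Expected project duration μ = 42 days. Critical path: Plumbing rough-in → Insulation → Flooring → Trim work.

Backward pass:
LF_Trim work = 42; LS_Trim work = 42−12 = 30
LF_Flooring = LS_Trim work = 30; LS_Flooring = 30−4 = 26
LF_Painting = LS_Trim work = 30; LS_Painting = 30−15 = 15
LF_Drywall = LS_Trim work = 30; LS_Drywall = 30−9 = 21
LF_Insulation = LS_Flooring = 26; LS_Insulation = 26−15 = 11
LF_HVAC install = min(LS_Drywall=21, LS_Painting=15) = 15; LS_HVAC install = 15−4 = 11
LF_Plumbing rough-in = LS_Insulation = 11; LS_Plumbing rough-in = 11−11 = 0
LF_Electrical rough-in = LS_Trim work = 30; LS_Electrical rough-in = 30−13 = 17
LF_Roofing = LS_Trim work = 30; LS_Roofing = 30−6 = 24
Slack_Roofing = LS_Roofing − ES_Roofing = 24 − 0 = 24

24 days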